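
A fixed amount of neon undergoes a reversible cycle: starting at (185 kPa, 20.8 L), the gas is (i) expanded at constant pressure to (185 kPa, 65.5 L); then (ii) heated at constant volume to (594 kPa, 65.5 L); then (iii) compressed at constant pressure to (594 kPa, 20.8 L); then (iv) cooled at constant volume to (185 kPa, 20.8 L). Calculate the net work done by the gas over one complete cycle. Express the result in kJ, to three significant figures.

Constant-volume legs do no work.
W(i) = (185)(65.5 − 20.8) = 8270 J; W(iii) = (594)(20.8 − 65.5) = -26552 J.
W_net = 8270 − 26552 = -18282 J (the counter-clockwise enclosed area).

W_net ≈ -18.3 kJ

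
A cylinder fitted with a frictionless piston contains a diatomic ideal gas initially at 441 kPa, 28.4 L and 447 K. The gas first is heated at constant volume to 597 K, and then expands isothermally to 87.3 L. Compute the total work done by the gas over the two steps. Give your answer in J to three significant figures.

Step 1 (isochoric): W = 0 (constant volume).
After step 1: P = 589 kPa (V unchanged).
Step 2 (isothermal): W = P₁V₁ ln(V₂/V₁) = (16727) ln(87.3/28.4) = 18784 J.
W_total = 0 + 18784 = 18784 J.

W_total ≈ 18800 J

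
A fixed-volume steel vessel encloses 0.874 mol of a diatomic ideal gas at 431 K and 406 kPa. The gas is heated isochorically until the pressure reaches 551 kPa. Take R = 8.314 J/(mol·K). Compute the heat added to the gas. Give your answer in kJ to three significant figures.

Constant volume ⇒ W = 0, so Q = ΔU = nCᵥΔT with Cᵥ = 5R/2 = 20.79 J/(mol·K).
At constant V, T₂/T₁ = P₂/P₁ ⇒ ΔT = T₁(P₂/P₁ − 1) = 431·(551/406 − 1) = 153.9 K.
ΔU = (0.874)(20.79)(153.9) = 2796 J.

Q ≈ 2.80 kJ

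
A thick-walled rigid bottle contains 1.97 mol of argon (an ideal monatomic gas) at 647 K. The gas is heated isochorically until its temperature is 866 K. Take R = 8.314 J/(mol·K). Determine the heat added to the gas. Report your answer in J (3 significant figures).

Q ≈ 5380 J

Constant volume ⇒ W = 0, so Q = ΔU = nCᵥΔT with Cᵥ = 3R/2 = 12.47 J/(mol·K).
ΔU = (1.97)(12.47)(866 − 647) = 5380 J.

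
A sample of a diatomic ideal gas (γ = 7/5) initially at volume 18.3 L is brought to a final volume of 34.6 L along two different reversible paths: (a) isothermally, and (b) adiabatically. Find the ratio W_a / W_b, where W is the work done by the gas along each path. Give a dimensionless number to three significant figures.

Path (a) isothermal: W = P₁V₁ ln(V₂/V₁) → W_a/(P₁V₁) = 0.637.
Path (b) adiabatic: W = P₁V₁(1 − (V₁/V₂)^(γ−1))/(γ−1) → W_b/(P₁V₁) = 0.5623.
W_a / W_b = 0.637 / 0.5623 = 1.133.

W_a / W_b ≈ 1.13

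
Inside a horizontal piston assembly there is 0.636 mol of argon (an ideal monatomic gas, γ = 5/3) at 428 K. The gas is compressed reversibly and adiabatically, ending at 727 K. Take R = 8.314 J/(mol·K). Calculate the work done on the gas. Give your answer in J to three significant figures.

Adiabatic ⇒ Q = 0, so W_by = −ΔU = nCᵥ(T₁ − T₂).
Cᵥ = 3R/2 = 12.47 J/(mol·K).
W = (0.636)(12.47)(428 − 727) = -2372 J.
Work on gas = −W_by = 2372 J.

W ≈ 2370 J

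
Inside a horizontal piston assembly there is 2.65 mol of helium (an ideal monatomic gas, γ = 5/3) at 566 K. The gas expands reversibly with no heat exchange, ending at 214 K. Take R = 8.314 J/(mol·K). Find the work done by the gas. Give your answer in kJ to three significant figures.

Adiabatic ⇒ Q = 0, so W_by = −ΔU = nCᵥ(T₁ − T₂).
Cᵥ = 3R/2 = 12.47 J/(mol·K).
W = (2.65)(12.47)(566 − 214) = 11633 J.

W ≈ 11.6 kJ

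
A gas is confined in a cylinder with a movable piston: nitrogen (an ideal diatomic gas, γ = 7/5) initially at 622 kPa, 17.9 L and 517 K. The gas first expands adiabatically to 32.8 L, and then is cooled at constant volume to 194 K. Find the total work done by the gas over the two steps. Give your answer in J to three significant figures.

W_total ≈ 5990 J

Step 1 (adiabatic): W = (P₁V₁ − P₂V₂)/(γ−1) = (11134 − 8738)/0.4 = 5988 J.
Step 2 (isochoric): W = 0 (constant volume).
W_total = 5988 + 0 = 5988 J.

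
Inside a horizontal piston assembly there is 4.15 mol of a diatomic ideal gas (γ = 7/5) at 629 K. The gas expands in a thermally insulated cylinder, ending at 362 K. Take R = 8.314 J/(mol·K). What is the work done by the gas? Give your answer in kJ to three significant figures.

Adiabatic ⇒ Q = 0, so W_by = −ΔU = nCᵥ(T₁ − T₂).
Cᵥ = 5R/2 = 20.79 J/(mol·K).
W = (4.15)(20.79)(629 − 362) = 23031 J.

W ≈ 23.0 kJ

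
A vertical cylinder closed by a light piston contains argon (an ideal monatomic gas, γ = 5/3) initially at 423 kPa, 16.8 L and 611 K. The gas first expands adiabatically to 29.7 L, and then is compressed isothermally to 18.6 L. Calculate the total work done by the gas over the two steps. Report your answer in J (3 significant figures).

Step 1 (adiabatic): W = (P₁V₁ − P₂V₂)/(γ−1) = (7106 − 4861)/0.667 = 3369 J.
After step 1: P = 163.7 kPa, V = 29.7 L, T = 417.9 K.
Step 2 (isothermal): W = P₁V₁ ln(V₂/V₁) = (4861) ln(18.6/29.7) = -2275 J.
W_total = 3369 − 2275 = 1094 J.

W_total ≈ 1090 J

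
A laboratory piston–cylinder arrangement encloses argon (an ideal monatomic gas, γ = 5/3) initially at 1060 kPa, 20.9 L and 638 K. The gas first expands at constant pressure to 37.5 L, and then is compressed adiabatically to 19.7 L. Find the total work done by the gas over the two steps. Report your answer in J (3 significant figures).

W_total ≈ -14400 J

Step 1 (isobaric): W = PΔV = (1060 kPa)(37.5 − 20.9 L) = 17596 J.
After step 1: P = 1060 kPa, V = 37.5 L, T = 1145 K.
Step 2 (adiabatic): W = (P₁V₁ − P₂V₂)/(γ−1) = (39750 − 61054)/0.667 = -31956 J.
W_total = 17596 − 31956 = -14360 J.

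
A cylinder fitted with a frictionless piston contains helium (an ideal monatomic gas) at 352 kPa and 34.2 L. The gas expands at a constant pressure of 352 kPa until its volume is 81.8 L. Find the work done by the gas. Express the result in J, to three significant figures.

W ≈ 16800 J

Isobaric: W = P ΔV.
W = (352 kPa)(81.8 − 34.2 L) = (352)(47.6) = 16755 J.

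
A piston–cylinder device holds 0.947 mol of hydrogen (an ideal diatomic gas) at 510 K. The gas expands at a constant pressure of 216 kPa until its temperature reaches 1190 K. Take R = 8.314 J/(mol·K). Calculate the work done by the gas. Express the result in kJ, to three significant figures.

Isobaric: W = P ΔV = nR ΔT.
W = (0.947)(8.314)(1190 − 510) = 5354 J.

W ≈ 5.35 kJ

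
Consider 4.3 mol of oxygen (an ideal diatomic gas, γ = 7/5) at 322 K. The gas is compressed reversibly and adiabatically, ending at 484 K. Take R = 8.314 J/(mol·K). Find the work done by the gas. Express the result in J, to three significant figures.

W ≈ -14500 J

Adiabatic ⇒ Q = 0, so W_by = −ΔU = nCᵥ(T₁ − T₂).
Cᵥ = 5R/2 = 20.79 J/(mol·K).
W = (4.3)(20.79)(322 − 484) = -14479 J.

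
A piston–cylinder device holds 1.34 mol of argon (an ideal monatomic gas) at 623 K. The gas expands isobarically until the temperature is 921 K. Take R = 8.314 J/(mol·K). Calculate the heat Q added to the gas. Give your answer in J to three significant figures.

Isobaric: W = nRΔT = (1.34)(8.314)(298) = 3320 J.
ΔU = nCᵥΔT with Cᵥ = 3R/2: ΔU = (1.34)(12.47)(298) = 4980 J.
Q = ΔU + W = 4980 + 3320 = 8300 J.

Q ≈ 8300 J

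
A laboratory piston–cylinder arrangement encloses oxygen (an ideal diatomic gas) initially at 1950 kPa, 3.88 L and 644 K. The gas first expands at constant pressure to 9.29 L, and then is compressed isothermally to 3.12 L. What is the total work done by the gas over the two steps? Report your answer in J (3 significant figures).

W_total ≈ -9220 J

Step 1 (isobaric): W = PΔV = (1950 kPa)(9.29 − 3.88 L) = 10549 J.
After step 1: P = 1950 kPa, V = 9.29 L, T = 1542 K.
Step 2 (isothermal): W = P₁V₁ ln(V₂/V₁) = (18116) ln(3.12/9.29) = -19766 J.
W_total = 10549 − 19766 = -9216 J.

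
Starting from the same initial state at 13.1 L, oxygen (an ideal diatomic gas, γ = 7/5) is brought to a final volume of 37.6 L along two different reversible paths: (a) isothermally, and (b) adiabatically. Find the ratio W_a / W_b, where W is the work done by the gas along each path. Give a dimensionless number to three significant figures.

W_a / W_b ≈ 1.23

Path (a) isothermal: W = P₁V₁ ln(V₂/V₁) → W_a/(P₁V₁) = 1.054.
Path (b) adiabatic: W = P₁V₁(1 − (V₁/V₂)^(γ−1))/(γ−1) → W_b/(P₁V₁) = 0.8603.
W_a / W_b = 1.054 / 0.8603 = 1.226.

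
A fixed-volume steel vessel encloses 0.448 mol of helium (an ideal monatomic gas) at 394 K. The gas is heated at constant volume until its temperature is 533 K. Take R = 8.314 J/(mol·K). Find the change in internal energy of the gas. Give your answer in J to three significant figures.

ΔU ≈ 777 J

Constant volume ⇒ W = 0, so Q = ΔU = nCᵥΔT with Cᵥ = 3R/2 = 12.47 J/(mol·K).
ΔU = (0.448)(12.47)(533 − 394) = 776.6 J.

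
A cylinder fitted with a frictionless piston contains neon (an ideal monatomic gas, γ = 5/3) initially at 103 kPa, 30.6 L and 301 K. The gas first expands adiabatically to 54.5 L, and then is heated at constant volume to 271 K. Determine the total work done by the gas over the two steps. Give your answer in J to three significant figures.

Step 1 (adiabatic): W = (P₁V₁ − P₂V₂)/(γ−1) = (3152 − 2145)/0.667 = 1510 J.
Step 2 (isochoric): W = 0 (constant volume).
W_total = 1510 + 0 = 1510 J.

W_total ≈ 1510 J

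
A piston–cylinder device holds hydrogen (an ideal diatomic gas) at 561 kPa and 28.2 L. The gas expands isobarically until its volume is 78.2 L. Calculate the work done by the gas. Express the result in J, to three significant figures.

W ≈ 28000 J

Isobaric: W = P ΔV.
W = (561 kPa)(78.2 − 28.2 L) = (561)(50) = 28050 J.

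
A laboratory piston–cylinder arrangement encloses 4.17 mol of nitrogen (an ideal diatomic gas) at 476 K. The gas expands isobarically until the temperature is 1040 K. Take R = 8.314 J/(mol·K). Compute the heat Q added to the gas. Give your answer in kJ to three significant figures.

Q ≈ 68.4 kJ

Isobaric: W = nRΔT = (4.17)(8.314)(564) = 19554 J.
ΔU = nCᵥΔT with Cᵥ = 5R/2: ΔU = (4.17)(20.79)(564) = 48884 J.
Q = ΔU + W = 48884 + 19554 = 68437 J.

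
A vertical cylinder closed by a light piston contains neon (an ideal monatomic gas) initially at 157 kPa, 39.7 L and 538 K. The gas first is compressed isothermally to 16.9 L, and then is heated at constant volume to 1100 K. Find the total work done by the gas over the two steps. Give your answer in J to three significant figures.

W_total ≈ -5320 J

Step 1 (isothermal): W = P₁V₁ ln(V₂/V₁) = (6233) ln(16.9/39.7) = -5323 J.
Step 2 (isochoric): W = 0 (constant volume).
W_total = -5323 + 0 = -5323 J.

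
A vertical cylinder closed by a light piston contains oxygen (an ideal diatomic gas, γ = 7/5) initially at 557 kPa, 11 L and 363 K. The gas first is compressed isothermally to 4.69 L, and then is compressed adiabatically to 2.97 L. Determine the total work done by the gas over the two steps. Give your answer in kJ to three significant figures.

W_total ≈ -8.29 kJ

Step 1 (isothermal): W = P₁V₁ ln(V₂/V₁) = (6127) ln(4.69/11) = -5223 J.
After step 1: P = 1306 kPa, V = 4.69 L, T = 363 K.
Step 2 (adiabatic): W = (P₁V₁ − P₂V₂)/(γ−1) = (6127 − 7356)/0.4 = -3071 J.
W_total = -5223 − 3071 = -8294 J.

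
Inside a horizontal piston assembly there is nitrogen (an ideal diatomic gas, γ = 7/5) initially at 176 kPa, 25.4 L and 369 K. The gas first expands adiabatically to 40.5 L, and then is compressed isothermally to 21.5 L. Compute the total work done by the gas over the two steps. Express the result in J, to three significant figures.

W_total ≈ -446 J

Step 1 (adiabatic): W = (P₁V₁ − P₂V₂)/(γ−1) = (4470 − 3709)/0.4 = 1903 J.
After step 1: P = 91.59 kPa, V = 40.5 L, T = 306.2 K.
Step 2 (isothermal): W = P₁V₁ ln(V₂/V₁) = (3709) ln(21.5/40.5) = -2349 J.
W_total = 1903 − 2349 = -446.3 J.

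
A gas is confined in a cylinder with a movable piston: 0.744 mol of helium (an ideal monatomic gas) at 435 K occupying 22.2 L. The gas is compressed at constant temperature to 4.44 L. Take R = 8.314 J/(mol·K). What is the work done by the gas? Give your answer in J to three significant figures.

Isothermal: W = nRT ln(V₂/V₁).
W = (0.744)(8.314)(435) × ln(4.44/22.2)
  = 2691 × -1.609
W_by_gas = -4331 J.

W ≈ -4330 J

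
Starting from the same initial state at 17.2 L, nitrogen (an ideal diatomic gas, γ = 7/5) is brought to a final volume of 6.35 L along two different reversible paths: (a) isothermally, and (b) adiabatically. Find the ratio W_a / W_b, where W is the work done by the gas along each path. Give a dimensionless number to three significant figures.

Path (a) isothermal: W = P₁V₁ ln(V₂/V₁) → W_a/(P₁V₁) = -0.9965.
Path (b) adiabatic: W = P₁V₁(1 − (V₁/V₂)^(γ−1))/(γ−1) → W_b/(P₁V₁) = -1.224.
W_a / W_b = -0.9965 / -1.224 = 0.8139.

W_a / W_b ≈ 0.814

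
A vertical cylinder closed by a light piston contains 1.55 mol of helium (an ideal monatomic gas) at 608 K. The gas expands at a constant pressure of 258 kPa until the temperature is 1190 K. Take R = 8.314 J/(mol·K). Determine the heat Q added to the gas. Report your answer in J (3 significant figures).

Isobaric: W = nRΔT = (1.55)(8.314)(582) = 7500 J.
ΔU = nCᵥΔT with Cᵥ = 3R/2: ΔU = (1.55)(12.47)(582) = 11250 J.
Q = ΔU + W = 11250 + 7500 = 18750 J.

Q ≈ 18800 J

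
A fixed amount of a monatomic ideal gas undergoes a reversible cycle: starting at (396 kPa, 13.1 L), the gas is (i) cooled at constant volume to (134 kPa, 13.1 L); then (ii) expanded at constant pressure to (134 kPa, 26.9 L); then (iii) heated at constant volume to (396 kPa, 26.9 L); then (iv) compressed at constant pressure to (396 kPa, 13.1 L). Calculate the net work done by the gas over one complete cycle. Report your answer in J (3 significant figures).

Constant-volume legs do no work.
W(ii) = (134)(26.9 − 13.1) = 1849 J; W(iv) = (396)(13.1 − 26.9) = -5465 J.
W_net = 1849 − 5465 = -3616 J (the counter-clockwise enclosed area).

W_net ≈ -3620 J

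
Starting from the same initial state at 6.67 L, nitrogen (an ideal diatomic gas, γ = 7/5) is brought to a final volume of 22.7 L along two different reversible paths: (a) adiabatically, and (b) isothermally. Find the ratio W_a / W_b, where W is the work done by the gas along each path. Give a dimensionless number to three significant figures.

Path (a) adiabatic: W = P₁V₁(1 − (V₁/V₂)^(γ−1))/(γ−1) → W_a/(P₁V₁) = 0.9683.
Path (b) isothermal: W = P₁V₁ ln(V₂/V₁) → W_b/(P₁V₁) = 1.225.
W_a / W_b = 0.9683 / 1.225 = 0.7906.

W_a / W_b ≈ 0.791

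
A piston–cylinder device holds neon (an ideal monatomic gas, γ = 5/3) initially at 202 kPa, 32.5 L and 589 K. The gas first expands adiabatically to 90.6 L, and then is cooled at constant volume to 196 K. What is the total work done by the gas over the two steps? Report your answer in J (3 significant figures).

Step 1 (adiabatic): W = (P₁V₁ − P₂V₂)/(γ−1) = (6565 − 3314)/0.667 = 4876 J.
Step 2 (isochoric): W = 0 (constant volume).
W_total = 4876 + 0 = 4876 J.

W_total ≈ 4880 J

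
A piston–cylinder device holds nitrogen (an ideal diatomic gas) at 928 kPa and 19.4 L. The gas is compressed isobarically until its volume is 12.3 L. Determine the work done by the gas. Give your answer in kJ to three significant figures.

W ≈ -6.59 kJ

Isobaric: W = P ΔV.
W = (928 kPa)(12.3 − 19.4 L) = (928)(-7.1) = -6589 J.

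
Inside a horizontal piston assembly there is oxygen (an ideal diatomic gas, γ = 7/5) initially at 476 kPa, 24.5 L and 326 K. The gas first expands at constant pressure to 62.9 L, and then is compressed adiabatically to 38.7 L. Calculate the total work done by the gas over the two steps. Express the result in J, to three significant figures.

Step 1 (isobaric): W = PΔV = (476 kPa)(62.9 − 24.5 L) = 18278 J.
After step 1: P = 476 kPa, V = 62.9 L, T = 837 K.
Step 2 (adiabatic): W = (P₁V₁ − P₂V₂)/(γ−1) = (29940 − 36361)/0.4 = -16051 J.
W_total = 18278 − 16051 = 2227 J.

W_total ≈ 2230 J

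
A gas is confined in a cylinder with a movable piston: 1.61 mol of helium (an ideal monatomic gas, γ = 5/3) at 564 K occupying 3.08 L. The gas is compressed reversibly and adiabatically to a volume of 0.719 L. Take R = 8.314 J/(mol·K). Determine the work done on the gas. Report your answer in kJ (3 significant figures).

W ≈ 18.5 kJ

Adiabatic: TV^(γ−1) = const with γ = 5/3.
T₂ = T₁ (V₁/V₂)^(γ−1) = 564 × (3.08/0.719)^0.667 = 564 × 2.638 = 1488 K.
W_by = nCᵥ(T₁ − T₂) = (1.61)(12.47)(564 − 1488) = -18545 J.
Work on gas = −W_by = 18545 J.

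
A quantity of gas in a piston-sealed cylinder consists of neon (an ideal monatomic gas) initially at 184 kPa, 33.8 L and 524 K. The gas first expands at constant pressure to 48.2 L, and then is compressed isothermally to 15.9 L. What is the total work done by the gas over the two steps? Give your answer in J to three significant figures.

Step 1 (isobaric): W = PΔV = (184 kPa)(48.2 − 33.8 L) = 2650 J.
After step 1: P = 184 kPa, V = 48.2 L, T = 747.2 K.
Step 2 (isothermal): W = P₁V₁ ln(V₂/V₁) = (8869) ln(15.9/48.2) = -9836 J.
W_total = 2650 − 9836 = -7186 J.

W_total ≈ -7190 J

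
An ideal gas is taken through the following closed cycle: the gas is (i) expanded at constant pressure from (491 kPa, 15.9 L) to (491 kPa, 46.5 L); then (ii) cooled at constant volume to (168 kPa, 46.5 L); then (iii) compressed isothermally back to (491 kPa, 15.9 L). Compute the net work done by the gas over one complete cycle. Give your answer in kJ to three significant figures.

W_net ≈ 6.64 kJ

Leg (i): W = PΔV = (491)(46.5 − 15.9) = 15025 J.
Leg (ii): W = 0.
Leg (iii): W = PᵢVᵢ ln(V_f/Vᵢ) = (7812) ln(15.9/46.5) = -8383 J.
W_net = 15025 − 8383 = 6641 J.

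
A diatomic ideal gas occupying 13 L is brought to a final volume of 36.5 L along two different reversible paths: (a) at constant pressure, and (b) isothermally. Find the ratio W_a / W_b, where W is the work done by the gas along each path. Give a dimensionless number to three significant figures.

Path (a) isobaric: W = P₁(V₂ − V₁) → W_a/(P₁V₁) = 1.808.
Path (b) isothermal: W = P₁V₁ ln(V₂/V₁) → W_b/(P₁V₁) = 1.032.
W_a / W_b = 1.808 / 1.032 = 1.751.

W_a / W_b ≈ 1.75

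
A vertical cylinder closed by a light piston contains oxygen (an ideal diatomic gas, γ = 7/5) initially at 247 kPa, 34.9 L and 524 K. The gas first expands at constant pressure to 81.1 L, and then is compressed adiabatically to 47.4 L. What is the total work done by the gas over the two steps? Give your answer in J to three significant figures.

Step 1 (isobaric): W = PΔV = (247 kPa)(81.1 − 34.9 L) = 11411 J.
After step 1: P = 247 kPa, V = 81.1 L, T = 1218 K.
Step 2 (adiabatic): W = (P₁V₁ − P₂V₂)/(γ−1) = (20032 − 24832)/0.4 = -12001 J.
W_total = 11411 − 12001 = -589.8 J.

W_total ≈ -590 J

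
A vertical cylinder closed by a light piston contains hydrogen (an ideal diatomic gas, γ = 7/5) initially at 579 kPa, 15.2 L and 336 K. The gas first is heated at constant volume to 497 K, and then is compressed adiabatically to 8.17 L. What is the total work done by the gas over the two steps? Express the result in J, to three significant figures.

Step 1 (isochoric): W = 0 (constant volume).
After step 1: P = 856.4 kPa (V unchanged).
Step 2 (adiabatic): W = (P₁V₁ − P₂V₂)/(γ−1) = (13018 − 16687)/0.4 = -9174 J.
W_total = 0 − 9174 = -9174 J.

W_total ≈ -9170 J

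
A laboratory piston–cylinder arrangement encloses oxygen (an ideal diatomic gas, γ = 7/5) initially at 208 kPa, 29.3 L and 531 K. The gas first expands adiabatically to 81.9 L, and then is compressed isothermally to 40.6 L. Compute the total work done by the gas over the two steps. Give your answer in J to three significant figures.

Step 1 (adiabatic): W = (P₁V₁ − P₂V₂)/(γ−1) = (6094 − 4040)/0.4 = 5136 J.
After step 1: P = 49.33 kPa, V = 81.9 L, T = 352 K.
Step 2 (isothermal): W = P₁V₁ ln(V₂/V₁) = (4040) ln(40.6/81.9) = -2835 J.
W_total = 5136 − 2835 = 2302 J.

W_total ≈ 2300 J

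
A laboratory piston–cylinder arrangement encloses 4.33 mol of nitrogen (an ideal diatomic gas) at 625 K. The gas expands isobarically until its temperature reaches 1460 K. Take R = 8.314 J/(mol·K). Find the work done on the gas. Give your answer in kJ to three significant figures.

Isobaric: W = P ΔV = nR ΔT.
W = (4.33)(8.314)(1460 − 625) = 30060 J.
Work on gas = −W_by = -30060 J.

W ≈ -30.1 kJ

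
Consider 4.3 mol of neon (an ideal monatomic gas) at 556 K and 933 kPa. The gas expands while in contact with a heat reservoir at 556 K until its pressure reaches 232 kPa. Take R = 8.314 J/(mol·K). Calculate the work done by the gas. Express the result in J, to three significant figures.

W ≈ 27700 J

Isothermal process: W = nRT ln(V₂/V₁) = nRT ln(P₁/P₂).
W = (4.3)(8.314)(556) × ln(933/232)
  = 19877 × ln(4.022) = 19877 × 1.392
W_by_gas = 27662 J.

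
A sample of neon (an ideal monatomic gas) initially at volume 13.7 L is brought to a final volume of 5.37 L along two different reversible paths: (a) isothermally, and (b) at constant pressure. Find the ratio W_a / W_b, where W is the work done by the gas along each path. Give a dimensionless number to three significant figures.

Path (a) isothermal: W = P₁V₁ ln(V₂/V₁) → W_a/(P₁V₁) = -0.9366.
Path (b) isobaric: W = P₁(V₂ − V₁) → W_b/(P₁V₁) = -0.608.
W_a / W_b = -0.9366 / -0.608 = 1.54.

W_a / W_b ≈ 1.54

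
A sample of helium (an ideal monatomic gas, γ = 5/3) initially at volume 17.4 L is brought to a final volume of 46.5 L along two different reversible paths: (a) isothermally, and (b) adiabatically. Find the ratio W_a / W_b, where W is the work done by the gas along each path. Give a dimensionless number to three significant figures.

W_a / W_b ≈ 1.36

Path (a) isothermal: W = P₁V₁ ln(V₂/V₁) → W_a/(P₁V₁) = 0.983.
Path (b) adiabatic: W = P₁V₁(1 − (V₁/V₂)^(γ−1))/(γ−1) → W_b/(P₁V₁) = 0.7211.
W_a / W_b = 0.983 / 0.7211 = 1.363.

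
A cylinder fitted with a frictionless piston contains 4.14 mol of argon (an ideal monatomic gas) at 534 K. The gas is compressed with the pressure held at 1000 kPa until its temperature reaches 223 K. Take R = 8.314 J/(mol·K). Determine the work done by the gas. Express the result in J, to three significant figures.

W ≈ -10700 J

Isobaric: W = P ΔV = nR ΔT.
W = (4.14)(8.314)(223 − 534) = -10705 J.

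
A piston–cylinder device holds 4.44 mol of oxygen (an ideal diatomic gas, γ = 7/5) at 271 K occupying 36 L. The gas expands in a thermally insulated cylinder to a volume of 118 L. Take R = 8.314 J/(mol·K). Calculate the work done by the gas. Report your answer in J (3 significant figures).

W ≈ 9450 J

Adiabatic: TV^(γ−1) = const with γ = 7/5.
T₂ = T₁ (V₁/V₂)^(γ−1) = 271 × (36/118)^0.4 = 271 × 0.622 = 168.6 K.
W_by = nCᵥ(T₁ − T₂) = (4.44)(20.79)(271 − 168.6) = 9454 J.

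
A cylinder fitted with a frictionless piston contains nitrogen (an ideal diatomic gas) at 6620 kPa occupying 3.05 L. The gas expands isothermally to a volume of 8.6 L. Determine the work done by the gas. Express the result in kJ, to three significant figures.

W ≈ 20.9 kJ

Isothermal: W = nRT ln(V₂/V₁) = P₁V₁ ln(V₂/V₁).
P₁V₁ = (6620 kPa)(3.05 L) = 20191 J.
W = 20191 × ln(8.6/3.05) = 20191 × 1.037
W_by_gas = 20930 J.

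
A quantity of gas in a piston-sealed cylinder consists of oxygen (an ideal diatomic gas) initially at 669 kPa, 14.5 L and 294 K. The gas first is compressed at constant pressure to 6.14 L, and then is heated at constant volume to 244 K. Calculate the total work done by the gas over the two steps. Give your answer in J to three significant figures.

W_total ≈ -5590 J

Step 1 (isobaric): W = PΔV = (669 kPa)(6.14 − 14.5 L) = -5593 J.
Step 2 (isochoric): W = 0 (constant volume).
W_total = -5593 + 0 = -5593 J.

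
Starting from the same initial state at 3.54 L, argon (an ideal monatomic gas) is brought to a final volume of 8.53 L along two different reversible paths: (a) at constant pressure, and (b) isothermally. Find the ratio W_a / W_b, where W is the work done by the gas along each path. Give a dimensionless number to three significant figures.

W_a / W_b ≈ 1.60

Path (a) isobaric: W = P₁(V₂ − V₁) → W_a/(P₁V₁) = 1.41.
Path (b) isothermal: W = P₁V₁ ln(V₂/V₁) → W_b/(P₁V₁) = 0.8795.
W_a / W_b = 1.41 / 0.8795 = 1.603.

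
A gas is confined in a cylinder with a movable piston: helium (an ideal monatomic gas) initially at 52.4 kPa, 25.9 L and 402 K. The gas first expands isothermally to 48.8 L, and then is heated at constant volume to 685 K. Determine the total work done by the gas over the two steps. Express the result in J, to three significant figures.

Step 1 (isothermal): W = P₁V₁ ln(V₂/V₁) = (1357) ln(48.8/25.9) = 859.7 J.
Step 2 (isochoric): W = 0 (constant volume).
W_total = 859.7 + 0 = 859.7 J.

W_total ≈ 860 J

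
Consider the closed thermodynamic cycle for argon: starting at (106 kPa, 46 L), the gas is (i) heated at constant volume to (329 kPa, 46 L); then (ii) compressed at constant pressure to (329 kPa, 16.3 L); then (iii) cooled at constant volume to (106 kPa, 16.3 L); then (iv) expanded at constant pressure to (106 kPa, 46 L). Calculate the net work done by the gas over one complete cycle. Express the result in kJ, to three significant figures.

Constant-volume legs do no work.
W(ii) = (329)(16.3 − 46) = -9771 J; W(iv) = (106)(46 − 16.3) = 3148 J.
W_net = -9771 + 3148 = -6623 J (the counter-clockwise enclosed area).

W_net ≈ -6.62 kJ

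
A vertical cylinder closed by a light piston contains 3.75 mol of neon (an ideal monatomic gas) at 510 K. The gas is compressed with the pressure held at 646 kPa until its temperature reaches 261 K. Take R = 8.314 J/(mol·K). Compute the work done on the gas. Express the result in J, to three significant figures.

W ≈ 7760 J

Isobaric: W = P ΔV = nR ΔT.
W = (3.75)(8.314)(261 − 510) = -7763 J.
Work on gas = −W_by = 7763 J.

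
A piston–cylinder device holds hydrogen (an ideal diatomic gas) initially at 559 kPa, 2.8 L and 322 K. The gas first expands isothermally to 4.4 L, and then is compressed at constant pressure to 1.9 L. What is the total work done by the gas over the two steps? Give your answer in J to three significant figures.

W_total ≈ -182 J

Step 1 (isothermal): W = P₁V₁ ln(V₂/V₁) = (1565) ln(4.4/2.8) = 707.4 J.
After step 1: P = 355.7 kPa, V = 4.4 L, T = 322 K.
Step 2 (isobaric): W = PΔV = (355.7 kPa)(1.9 − 4.4 L) = -889.3 J.
W_total = 707.4 − 889.3 = -181.9 J.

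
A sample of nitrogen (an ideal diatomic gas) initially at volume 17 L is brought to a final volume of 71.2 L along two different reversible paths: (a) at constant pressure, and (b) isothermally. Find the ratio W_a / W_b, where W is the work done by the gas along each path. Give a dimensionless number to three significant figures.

Path (a) isobaric: W = P₁(V₂ − V₁) → W_a/(P₁V₁) = 3.188.
Path (b) isothermal: W = P₁V₁ ln(V₂/V₁) → W_b/(P₁V₁) = 1.432.
W_a / W_b = 3.188 / 1.432 = 2.226.

W_a / W_b ≈ 2.23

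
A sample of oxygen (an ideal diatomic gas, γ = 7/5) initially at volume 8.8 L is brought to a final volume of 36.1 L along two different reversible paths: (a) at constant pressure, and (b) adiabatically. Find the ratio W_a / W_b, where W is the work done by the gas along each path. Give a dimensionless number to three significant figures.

Path (a) isobaric: W = P₁(V₂ − V₁) → W_a/(P₁V₁) = 3.102.
Path (b) adiabatic: W = P₁V₁(1 − (V₁/V₂)^(γ−1))/(γ−1) → W_b/(P₁V₁) = 1.079.
W_a / W_b = 3.102 / 1.079 = 2.876.

W_a / W_b ≈ 2.88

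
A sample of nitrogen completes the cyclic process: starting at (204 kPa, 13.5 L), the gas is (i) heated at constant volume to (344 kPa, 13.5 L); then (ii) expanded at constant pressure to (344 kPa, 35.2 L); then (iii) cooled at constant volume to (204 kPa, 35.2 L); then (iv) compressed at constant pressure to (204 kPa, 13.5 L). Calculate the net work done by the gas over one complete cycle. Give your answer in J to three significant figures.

W_net ≈ 3040 J

Constant-volume legs do no work.
W(ii) = (344)(35.2 − 13.5) = 7465 J; W(iv) = (204)(13.5 − 35.2) = -4427 J.
W_net = 7465 − 4427 = 3038 J (the clockwise enclosed area).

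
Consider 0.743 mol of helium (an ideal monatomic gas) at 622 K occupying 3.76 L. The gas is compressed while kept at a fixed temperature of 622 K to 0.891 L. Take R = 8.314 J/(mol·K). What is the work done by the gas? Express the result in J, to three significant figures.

W ≈ -5530 J

Isothermal: W = nRT ln(V₂/V₁).
W = (0.743)(8.314)(622) × ln(0.891/3.76)
  = 3842 × -1.44
W_by_gas = -5532 J.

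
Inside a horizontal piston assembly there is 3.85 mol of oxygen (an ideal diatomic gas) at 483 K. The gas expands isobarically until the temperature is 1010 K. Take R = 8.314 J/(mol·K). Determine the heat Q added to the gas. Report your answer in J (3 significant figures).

Isobaric: W = nRΔT = (3.85)(8.314)(527) = 16869 J.
ΔU = nCᵥΔT with Cᵥ = 5R/2: ΔU = (3.85)(20.79)(527) = 42172 J.
Q = ΔU + W = 42172 + 16869 = 59040 J.

Q ≈ 59000 J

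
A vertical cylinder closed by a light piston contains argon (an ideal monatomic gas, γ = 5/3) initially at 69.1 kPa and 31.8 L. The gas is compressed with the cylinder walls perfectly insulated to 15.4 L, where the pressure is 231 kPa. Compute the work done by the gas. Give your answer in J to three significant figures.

Adiabatic: W = (P₁V₁ − P₂V₂)/(γ − 1) with γ = 5/3.
P₁V₁ = 2197 J, P₂V₂ = 3557 J.
W = (2197 − 3557) / 0.6667 = -2040 J.

W ≈ -2040 J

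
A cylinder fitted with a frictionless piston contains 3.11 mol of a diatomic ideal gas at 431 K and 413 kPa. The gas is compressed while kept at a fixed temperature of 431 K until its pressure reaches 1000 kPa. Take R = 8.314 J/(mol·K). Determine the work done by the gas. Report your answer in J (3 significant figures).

W ≈ -9850 J

Isothermal process: W = nRT ln(V₂/V₁) = nRT ln(P₁/P₂).
W = (3.11)(8.314)(431) × ln(413/1000)
  = 11144 × ln(0.413) = 11144 × -0.8843
W_by_gas = -9855 J.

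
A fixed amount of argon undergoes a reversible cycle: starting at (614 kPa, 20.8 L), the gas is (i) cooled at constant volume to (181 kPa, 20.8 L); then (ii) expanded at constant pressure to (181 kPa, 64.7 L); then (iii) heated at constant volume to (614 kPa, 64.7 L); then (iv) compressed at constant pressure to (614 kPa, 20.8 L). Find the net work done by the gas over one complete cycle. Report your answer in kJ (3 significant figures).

W_net ≈ -19.0 kJ

Constant-volume legs do no work.
W(ii) = (181)(64.7 − 20.8) = 7946 J; W(iv) = (614)(20.8 − 64.7) = -26955 J.
W_net = 7946 − 26955 = -19009 J (the counter-clockwise enclosed area).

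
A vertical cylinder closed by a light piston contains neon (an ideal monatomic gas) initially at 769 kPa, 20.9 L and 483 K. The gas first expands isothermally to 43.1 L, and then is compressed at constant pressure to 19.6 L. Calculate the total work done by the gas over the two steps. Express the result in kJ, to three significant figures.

W_total ≈ 2.87 kJ

Step 1 (isothermal): W = P₁V₁ ln(V₂/V₁) = (16072) ln(43.1/20.9) = 11633 J.
After step 1: P = 372.9 kPa, V = 43.1 L, T = 483 K.
Step 2 (isobaric): W = PΔV = (372.9 kPa)(19.6 − 43.1 L) = -8763 J.
W_total = 11633 − 8763 = 2869 J.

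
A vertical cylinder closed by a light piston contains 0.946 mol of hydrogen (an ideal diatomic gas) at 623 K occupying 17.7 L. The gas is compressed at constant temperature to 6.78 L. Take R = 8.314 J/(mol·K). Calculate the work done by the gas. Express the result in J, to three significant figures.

W ≈ -4700 J

Isothermal: W = nRT ln(V₂/V₁).
W = (0.946)(8.314)(623) × ln(6.78/17.7)
  = 4900 × -0.9596
W_by_gas = -4702 J.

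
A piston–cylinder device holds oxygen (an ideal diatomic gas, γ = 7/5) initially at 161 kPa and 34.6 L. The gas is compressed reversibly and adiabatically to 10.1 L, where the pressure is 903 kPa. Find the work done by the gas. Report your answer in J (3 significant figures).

Adiabatic: W = (P₁V₁ − P₂V₂)/(γ − 1) with γ = 7/5.
P₁V₁ = 5571 J, P₂V₂ = 9120 J.
W = (5571 − 9120) / 0.4 = -8874 J.

W ≈ -8870 J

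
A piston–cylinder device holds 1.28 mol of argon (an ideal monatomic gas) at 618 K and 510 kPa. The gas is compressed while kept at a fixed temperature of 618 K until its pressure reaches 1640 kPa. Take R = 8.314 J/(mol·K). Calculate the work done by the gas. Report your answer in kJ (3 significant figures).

W ≈ -7.68 kJ

Isothermal process: W = nRT ln(V₂/V₁) = nRT ln(P₁/P₂).
W = (1.28)(8.314)(618) × ln(510/1640)
  = 6577 × ln(0.311) = 6577 × -1.168
W_by_gas = -7682 J.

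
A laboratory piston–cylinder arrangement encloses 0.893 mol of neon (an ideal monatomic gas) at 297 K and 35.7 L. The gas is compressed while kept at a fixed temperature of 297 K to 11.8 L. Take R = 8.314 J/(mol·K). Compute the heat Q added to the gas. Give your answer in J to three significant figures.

Isothermal ⇒ ΔU = 0, so Q = W = nRT ln(V₂/V₁).
Q = (0.893)(8.314)(297) ln(11.8/35.7) = 2205 × -1.107 = -2441 J.

Q ≈ -2440 J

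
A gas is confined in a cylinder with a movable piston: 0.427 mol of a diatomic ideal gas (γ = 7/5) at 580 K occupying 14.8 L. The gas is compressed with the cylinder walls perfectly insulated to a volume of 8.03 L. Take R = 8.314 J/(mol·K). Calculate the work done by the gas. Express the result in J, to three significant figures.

Adiabatic: TV^(γ−1) = const with γ = 7/5.
T₂ = T₁ (V₁/V₂)^(γ−1) = 580 × (14.8/8.03)^0.4 = 580 × 1.277 = 740.7 K.
W_by = nCᵥ(T₁ − T₂) = (0.427)(20.79)(580 − 740.7) = -1426 J.

W ≈ -1430 J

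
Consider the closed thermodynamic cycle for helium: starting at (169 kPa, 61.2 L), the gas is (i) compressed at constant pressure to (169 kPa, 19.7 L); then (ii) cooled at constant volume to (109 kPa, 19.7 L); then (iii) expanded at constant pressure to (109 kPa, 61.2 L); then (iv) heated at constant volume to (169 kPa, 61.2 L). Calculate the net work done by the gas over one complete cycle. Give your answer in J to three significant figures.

W_net ≈ -2490 J

Constant-volume legs do no work.
W(i) = (169)(19.7 − 61.2) = -7014 J; W(iii) = (109)(61.2 − 19.7) = 4524 J.
W_net = -7014 + 4524 = -2490 J (the counter-clockwise enclosed area).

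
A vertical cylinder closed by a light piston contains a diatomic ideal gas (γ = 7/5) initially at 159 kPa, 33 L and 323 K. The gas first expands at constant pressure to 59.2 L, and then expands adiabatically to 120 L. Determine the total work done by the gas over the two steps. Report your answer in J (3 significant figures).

W_total ≈ 9960 J

Step 1 (isobaric): W = PΔV = (159 kPa)(59.2 − 33 L) = 4166 J.
After step 1: P = 159 kPa, V = 59.2 L, T = 579.4 K.
Step 2 (adiabatic): W = (P₁V₁ − P₂V₂)/(γ−1) = (9413 − 7095)/0.4 = 5794 J.
W_total = 4166 + 5794 = 9959 J.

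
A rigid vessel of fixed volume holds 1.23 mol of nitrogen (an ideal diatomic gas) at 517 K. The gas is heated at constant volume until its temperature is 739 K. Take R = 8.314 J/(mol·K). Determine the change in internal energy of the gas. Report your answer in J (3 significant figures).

Constant volume ⇒ W = 0, so Q = ΔU = nCᵥΔT with Cᵥ = 5R/2 = 20.79 J/(mol·K).
ΔU = (1.23)(20.79)(739 − 517) = 5676 J.

ΔU ≈ 5680 J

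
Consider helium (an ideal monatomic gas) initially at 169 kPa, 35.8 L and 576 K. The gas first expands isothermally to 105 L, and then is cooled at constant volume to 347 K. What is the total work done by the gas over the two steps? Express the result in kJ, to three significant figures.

Step 1 (isothermal): W = P₁V₁ ln(V₂/V₁) = (6050) ln(105/35.8) = 6510 J.
Step 2 (isochoric): W = 0 (constant volume).
W_total = 6510 + 0 = 6510 J.

W_total ≈ 6.51 kJ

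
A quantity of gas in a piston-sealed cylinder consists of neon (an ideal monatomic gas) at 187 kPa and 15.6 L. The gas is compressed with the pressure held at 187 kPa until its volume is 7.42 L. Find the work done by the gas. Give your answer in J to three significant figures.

Isobaric: W = P ΔV.
W = (187 kPa)(7.42 − 15.6 L) = (187)(-8.18) = -1530 J.

W ≈ -1530 J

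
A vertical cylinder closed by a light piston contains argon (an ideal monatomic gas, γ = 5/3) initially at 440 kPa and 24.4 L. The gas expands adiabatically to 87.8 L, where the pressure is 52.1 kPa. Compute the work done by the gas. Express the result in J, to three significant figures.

W ≈ 9240 J

Adiabatic: W = (P₁V₁ − P₂V₂)/(γ − 1) with γ = 5/3.
P₁V₁ = 10736 J, P₂V₂ = 4574 J.
W = (10736 − 4574) / 0.6667 = 9242 J.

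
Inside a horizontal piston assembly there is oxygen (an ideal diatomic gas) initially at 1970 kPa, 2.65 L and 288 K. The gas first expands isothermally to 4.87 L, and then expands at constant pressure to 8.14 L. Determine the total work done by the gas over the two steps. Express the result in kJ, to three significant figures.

W_total ≈ 6.68 kJ

Step 1 (isothermal): W = P₁V₁ ln(V₂/V₁) = (5220) ln(4.87/2.65) = 3177 J.
After step 1: P = 1072 kPa, V = 4.87 L, T = 288 K.
Step 2 (isobaric): W = PΔV = (1072 kPa)(8.14 − 4.87 L) = 3505 J.
W_total = 3177 + 3505 = 6682 J.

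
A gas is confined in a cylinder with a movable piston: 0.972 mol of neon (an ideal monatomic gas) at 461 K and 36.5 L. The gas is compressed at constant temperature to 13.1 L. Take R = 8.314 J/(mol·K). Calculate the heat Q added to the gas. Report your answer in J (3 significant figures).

Q ≈ -3820 J

Isothermal ⇒ ΔU = 0, so Q = W = nRT ln(V₂/V₁).
Q = (0.972)(8.314)(461) ln(13.1/36.5) = 3725 × -1.025 = -3817 J.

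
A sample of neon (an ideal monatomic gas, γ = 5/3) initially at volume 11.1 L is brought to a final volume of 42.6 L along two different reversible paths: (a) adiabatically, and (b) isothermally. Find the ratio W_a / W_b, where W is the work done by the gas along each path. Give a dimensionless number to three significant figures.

W_a / W_b ≈ 0.660

Path (a) adiabatic: W = P₁V₁(1 − (V₁/V₂)^(γ−1))/(γ−1) → W_a/(P₁V₁) = 0.8881.
Path (b) isothermal: W = P₁V₁ ln(V₂/V₁) → W_b/(P₁V₁) = 1.345.
W_a / W_b = 0.8881 / 1.345 = 0.6603.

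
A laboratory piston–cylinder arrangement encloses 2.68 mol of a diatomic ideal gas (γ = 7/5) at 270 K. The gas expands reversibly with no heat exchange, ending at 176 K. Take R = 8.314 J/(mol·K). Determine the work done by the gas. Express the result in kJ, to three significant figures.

W ≈ 5.24 kJ

Adiabatic ⇒ Q = 0, so W_by = −ΔU = nCᵥ(T₁ − T₂).
Cᵥ = 5R/2 = 20.79 J/(mol·K).
W = (2.68)(20.79)(270 − 176) = 5236 J.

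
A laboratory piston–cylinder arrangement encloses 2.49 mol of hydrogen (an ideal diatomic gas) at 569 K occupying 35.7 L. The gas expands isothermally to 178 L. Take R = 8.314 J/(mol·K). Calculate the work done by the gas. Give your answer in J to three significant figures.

Isothermal: W = nRT ln(V₂/V₁).
W = (2.49)(8.314)(569) × ln(178/35.7)
  = 11779 × 1.607
W_by_gas = 18925 J.

W ≈ 18900 J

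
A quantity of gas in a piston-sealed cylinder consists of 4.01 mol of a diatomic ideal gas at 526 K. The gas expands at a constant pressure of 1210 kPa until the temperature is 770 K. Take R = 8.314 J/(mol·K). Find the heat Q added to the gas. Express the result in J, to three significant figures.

Q ≈ 28500 J

Isobaric: W = nRΔT = (4.01)(8.314)(244) = 8135 J.
ΔU = nCᵥΔT with Cᵥ = 5R/2: ΔU = (4.01)(20.79)(244) = 20337 J.
Q = ΔU + W = 20337 + 8135 = 28472 J.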